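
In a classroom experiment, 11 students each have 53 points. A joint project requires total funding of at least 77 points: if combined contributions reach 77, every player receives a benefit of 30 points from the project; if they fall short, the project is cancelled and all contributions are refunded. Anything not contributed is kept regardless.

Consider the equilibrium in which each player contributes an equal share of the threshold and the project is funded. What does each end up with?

Equal share of the threshold: 77/11 = 7.
At this profile no one gains by cutting their contribution: any cut drops the total below 77, the project is cancelled, contributions are refunded, and the deviator ends with 53, which is less than 53 − 7 + 30 = 76. Contributing more than 7 just wastes the excess. So contributing exactly 7 is a best response.
Each player's payoff: 53 − 7 + 30 = 76.

76 points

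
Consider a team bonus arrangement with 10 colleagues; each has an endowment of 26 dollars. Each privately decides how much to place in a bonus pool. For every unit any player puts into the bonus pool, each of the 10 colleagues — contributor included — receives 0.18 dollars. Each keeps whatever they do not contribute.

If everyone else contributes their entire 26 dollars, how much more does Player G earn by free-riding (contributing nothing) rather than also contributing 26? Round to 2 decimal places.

21.32 dollars

Switching from a contribution of 26 to 0 lets Player G keep an extra 26 dollars, but lowers the bonus pool by 26, which costs Player G their own share of that drop: 0.18 × 26 = 4.68.
Net gain = 26 − 4.68 = 21.32. The private return per contributed unit (0.18) is below 1, so free-riding is indeed the best response regardless of what the others do.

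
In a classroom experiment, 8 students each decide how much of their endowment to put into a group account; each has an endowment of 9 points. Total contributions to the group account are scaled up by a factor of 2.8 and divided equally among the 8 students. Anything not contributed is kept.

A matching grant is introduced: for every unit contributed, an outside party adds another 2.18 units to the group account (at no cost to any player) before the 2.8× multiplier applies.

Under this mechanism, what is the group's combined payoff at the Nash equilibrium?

Under the mechanism each unit contributed yields 2.8 × 3.18 / 8 = 1.1130 back to its contributor per unit of net cost, which exceeds 1, making full contribution the dominant choice for everyone.
At the Nash equilibrium everyone contributes 9. Group total payoff = 2.8 × 3.18 × 72 = 641.09.

641.09 points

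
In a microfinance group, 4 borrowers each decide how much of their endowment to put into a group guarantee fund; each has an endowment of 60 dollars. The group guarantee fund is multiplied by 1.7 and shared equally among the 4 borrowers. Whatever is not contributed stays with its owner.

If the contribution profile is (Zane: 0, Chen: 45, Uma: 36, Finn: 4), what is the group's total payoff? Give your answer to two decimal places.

Total contributed: 0 + 45 + 36 + 4 = 85; total kept: 4 × 60 − 85 = 155.
The group guarantee fund pays out 1.7 × 85 = 144.50 in aggregate.
Group total = 155 + 144.50 = 299.50.

299.50 dollars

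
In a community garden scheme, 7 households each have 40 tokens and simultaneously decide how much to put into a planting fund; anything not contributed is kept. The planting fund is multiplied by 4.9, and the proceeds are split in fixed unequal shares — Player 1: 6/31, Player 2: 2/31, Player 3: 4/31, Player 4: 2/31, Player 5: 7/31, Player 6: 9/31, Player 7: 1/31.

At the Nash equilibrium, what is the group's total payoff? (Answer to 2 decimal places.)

592.00 tokens

Each unit j contributes comes back to j as 4.9 × (j's share), so j prefers to contribute only if that share exceeds 1/4.9 = 0.2041; otherwise keeping the unit dominates.
Player 5 and Player 6 are above the threshold, contributing 40 each; the remaining 5 contribute 0. Total contributed: 80.
The planting fund pays out 4.9 × 80 = 392.00 in total (split across the unequal shares, but the aggregate is all that matters for the group sum).
The 5 free-riders keep 40 each, adding 200. Group total = 200 + 392.00 = 592.00.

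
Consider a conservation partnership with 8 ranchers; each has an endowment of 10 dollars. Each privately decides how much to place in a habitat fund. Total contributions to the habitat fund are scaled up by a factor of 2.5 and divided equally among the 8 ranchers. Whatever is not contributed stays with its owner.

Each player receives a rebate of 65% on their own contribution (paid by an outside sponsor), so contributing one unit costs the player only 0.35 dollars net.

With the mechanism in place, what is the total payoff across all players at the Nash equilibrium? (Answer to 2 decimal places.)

80.00 dollars

The effective private return is (2.5/8) / 0.35 = 0.8929, which is still under 1, so the mechanism doesn't change anyone's dominant strategy: zero contribution.
Everyone keeps their endowment and the group total is 8 × 10 = 80.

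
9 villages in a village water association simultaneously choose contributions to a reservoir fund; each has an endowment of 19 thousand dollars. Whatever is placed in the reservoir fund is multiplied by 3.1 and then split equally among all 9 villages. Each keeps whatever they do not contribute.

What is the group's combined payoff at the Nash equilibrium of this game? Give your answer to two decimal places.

171.00 thousand dollars

Each contributed unit returns 3.1/9 = 0.3444 to its contributor — below 1 — so contributing 0 is dominant for every player. At the Nash equilibrium everyone keeps their 19, and the group total is 9 × 19 = 171.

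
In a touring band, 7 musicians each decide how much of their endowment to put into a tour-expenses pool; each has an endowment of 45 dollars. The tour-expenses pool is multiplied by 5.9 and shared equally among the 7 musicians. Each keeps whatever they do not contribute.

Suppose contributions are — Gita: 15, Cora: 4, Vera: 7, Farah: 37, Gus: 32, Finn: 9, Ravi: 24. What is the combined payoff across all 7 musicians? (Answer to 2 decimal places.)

942.20 dollars

Total contributed: 15 + 4 + 7 + 37 + 32 + 9 + 24 = 128; total kept: 7 × 45 − 128 = 187.
The tour-expenses pool pays out 5.9 × 128 = 755.20 in aggregate.
Group total = 187 + 755.20 = 942.20.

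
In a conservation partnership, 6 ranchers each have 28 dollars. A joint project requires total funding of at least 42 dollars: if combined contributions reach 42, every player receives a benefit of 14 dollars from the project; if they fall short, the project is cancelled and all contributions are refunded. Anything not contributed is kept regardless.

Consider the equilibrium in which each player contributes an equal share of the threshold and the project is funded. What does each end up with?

Equal share of the threshold: 42/6 = 7.
At this profile no one gains by cutting their contribution: any cut drops the total below 42, the project is cancelled, contributions are refunded, and the deviator ends with 28, which is less than 28 − 7 + 14 = 35. Contributing more than 7 just wastes the excess. So contributing exactly 7 is a best response.
Each player's payoff: 28 − 7 + 14 = 35.

35 dollars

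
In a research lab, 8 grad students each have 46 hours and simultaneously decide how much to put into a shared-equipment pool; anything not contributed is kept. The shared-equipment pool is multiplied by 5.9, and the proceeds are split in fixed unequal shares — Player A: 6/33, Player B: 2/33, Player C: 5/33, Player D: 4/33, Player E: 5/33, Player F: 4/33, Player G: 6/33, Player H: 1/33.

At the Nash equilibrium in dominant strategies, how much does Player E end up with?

Each unit j contributes comes back to j as 5.9 × (j's share), so j prefers to contribute only if that share exceeds 1/5.9 = 0.1695; otherwise keeping the unit dominates.
The shares above 0.1695 belong to Player A and Player G, contributing 46 each; the remaining 6 contribute 0. Total contributed: 92.
Player E keeps 46 and receives 5.9 × 92 × 5/33 = 82.24 from the shared-equipment pool, for a payoff of 128.24.

128.24 hours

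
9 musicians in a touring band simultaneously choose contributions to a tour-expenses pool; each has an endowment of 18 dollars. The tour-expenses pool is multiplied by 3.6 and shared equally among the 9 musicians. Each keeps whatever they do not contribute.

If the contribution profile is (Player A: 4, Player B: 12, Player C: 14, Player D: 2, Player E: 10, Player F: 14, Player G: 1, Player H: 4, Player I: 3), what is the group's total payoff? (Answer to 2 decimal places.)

328.40 dollars

Total contributed: 4 + 12 + 14 + 2 + 10 + 14 + 1 + 4 + 3 = 64; total kept: 9 × 18 − 64 = 98.
The tour-expenses pool pays out 3.6 × 64 = 230.40 in aggregate.
Group total = 98 + 230.40 = 328.40.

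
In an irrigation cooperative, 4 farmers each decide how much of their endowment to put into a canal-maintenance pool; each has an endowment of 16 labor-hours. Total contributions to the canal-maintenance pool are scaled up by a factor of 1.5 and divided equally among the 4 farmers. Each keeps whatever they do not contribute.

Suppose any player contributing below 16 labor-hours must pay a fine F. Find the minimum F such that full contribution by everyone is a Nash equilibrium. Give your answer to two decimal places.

Given the others contribute fully, the best deviation is to contribute 0 (any partial contribution still incurs the fine and gives up units whose private return 0.3750 is below 1).
Deviating from 16 to 0 saves 16 labor-hours but forfeits the deviator's share of the drop in the canal-maintenance pool: 1.5/4 × 16 = 6.00.
So the deviation gain is 16 − 6.00 = 10.00, and the fine must be at least 10.00 labor-hours to wipe it out.

10.00 labor-hours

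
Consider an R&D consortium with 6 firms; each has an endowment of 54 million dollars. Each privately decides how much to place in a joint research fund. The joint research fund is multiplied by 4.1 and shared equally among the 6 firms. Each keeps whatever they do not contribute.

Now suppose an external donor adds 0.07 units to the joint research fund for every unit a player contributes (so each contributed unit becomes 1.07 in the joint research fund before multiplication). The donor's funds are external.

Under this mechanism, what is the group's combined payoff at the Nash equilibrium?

324.00 million dollars

With the mechanism, a contributed unit returns 4.1 × 1.07 / 6 = 0.7312 per unit of net cost — still below 1 — so contributing 0 remains dominant for every player.
At the Nash equilibrium no one contributes; group total payoff = 6 × 54 = 324.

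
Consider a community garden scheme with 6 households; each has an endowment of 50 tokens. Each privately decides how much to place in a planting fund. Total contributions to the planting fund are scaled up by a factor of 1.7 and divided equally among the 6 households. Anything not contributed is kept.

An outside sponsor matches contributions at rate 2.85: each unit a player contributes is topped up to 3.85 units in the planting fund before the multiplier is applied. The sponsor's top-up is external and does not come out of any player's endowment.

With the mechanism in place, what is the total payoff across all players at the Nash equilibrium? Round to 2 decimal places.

The effective private return per unit is now 1.7 × 3.85 / 6 = 1.0908 > 1, so every player's dominant strategy flips to full contribution.
At the Nash equilibrium everyone contributes 50. Group total payoff = 1.7 × 3.85 × 300 = 1963.50.

1963.50 tokens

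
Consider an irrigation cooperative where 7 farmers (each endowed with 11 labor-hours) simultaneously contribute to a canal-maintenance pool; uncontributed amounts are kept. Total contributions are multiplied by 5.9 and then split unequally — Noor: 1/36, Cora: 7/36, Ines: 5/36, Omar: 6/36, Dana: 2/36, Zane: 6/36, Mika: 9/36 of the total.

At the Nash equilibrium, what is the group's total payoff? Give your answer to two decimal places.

Each unit j contributes comes back to j as 5.9 × (j's share), so j prefers to contribute only if that share exceeds 1/5.9 = 0.1695; otherwise keeping the unit dominates.
The shares above 0.1695 belong to Cora and Mika, contributing 11 each; the remaining 5 contribute 0. Total contributed: 22.
The canal-maintenance pool pays out 5.9 × 22 = 129.80 in total (split across the unequal shares, but the aggregate is all that matters for the group sum).
The 5 free-riders keep 11 each, adding 55. Group total = 55 + 129.80 = 184.80.

184.80 labor-hours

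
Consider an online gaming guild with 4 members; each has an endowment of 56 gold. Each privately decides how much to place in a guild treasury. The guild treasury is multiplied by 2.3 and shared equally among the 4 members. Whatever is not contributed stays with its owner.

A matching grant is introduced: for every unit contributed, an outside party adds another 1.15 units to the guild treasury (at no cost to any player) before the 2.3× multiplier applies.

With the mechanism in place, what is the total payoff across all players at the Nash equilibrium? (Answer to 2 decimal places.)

1107.68 gold

Under the mechanism each unit contributed yields 2.3 × 2.15 / 4 = 1.2363 back to its contributor per unit of net cost, which exceeds 1, making full contribution the dominant choice for everyone.
At the Nash equilibrium everyone contributes 56. Group total payoff = 2.3 × 2.15 × 224 = 1107.68.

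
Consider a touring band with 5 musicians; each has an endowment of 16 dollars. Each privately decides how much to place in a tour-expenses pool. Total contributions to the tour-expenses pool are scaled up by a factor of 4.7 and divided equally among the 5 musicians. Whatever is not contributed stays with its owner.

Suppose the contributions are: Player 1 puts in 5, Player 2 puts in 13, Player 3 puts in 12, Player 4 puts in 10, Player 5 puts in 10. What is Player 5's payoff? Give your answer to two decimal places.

Total contributed: 5 + 13 + 12 + 10 + 10 = 50.
Each receives 4.7 × 50 / 5 = 47.00 from the tour-expenses pool.
Player 5 keeps 16 − 10 = 6, so Player 5's payoff is 6 + 47.00 = 53.00.

53.00 dollars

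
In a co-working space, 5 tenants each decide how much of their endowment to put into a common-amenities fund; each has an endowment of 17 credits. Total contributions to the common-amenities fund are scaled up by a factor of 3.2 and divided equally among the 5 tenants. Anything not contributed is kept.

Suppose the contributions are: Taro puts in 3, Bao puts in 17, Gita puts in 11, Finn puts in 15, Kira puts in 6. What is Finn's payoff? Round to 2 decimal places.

35.28 credits

Total contributed: 3 + 17 + 11 + 15 + 6 = 52.
Each receives 3.2 × 52 / 5 = 33.28 from the common-amenities fund.
Finn keeps 17 − 15 = 2, so Finn's payoff is 2 + 33.28 = 35.28.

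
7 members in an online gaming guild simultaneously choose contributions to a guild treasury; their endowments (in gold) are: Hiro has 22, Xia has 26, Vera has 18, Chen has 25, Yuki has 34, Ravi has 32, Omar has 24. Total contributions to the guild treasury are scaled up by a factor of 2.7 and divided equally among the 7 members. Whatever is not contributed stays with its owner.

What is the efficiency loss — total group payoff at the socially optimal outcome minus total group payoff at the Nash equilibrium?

The private return per contributed unit is 2.7/7 = 0.3857 < 1 for every player regardless of endowment, so the Nash equilibrium is zero contribution and the group total is Σ E_j = 22 + 26 + 18 + 25 + 34 + 32 + 24 = 181.
Each contributed unit returns 2.700 to the group, so the social optimum is full contribution by everyone: group total = 2.700 × 181 = 488.70.
Efficiency loss = (2.700 − 1) × 181 = 307.70.

307.70 gold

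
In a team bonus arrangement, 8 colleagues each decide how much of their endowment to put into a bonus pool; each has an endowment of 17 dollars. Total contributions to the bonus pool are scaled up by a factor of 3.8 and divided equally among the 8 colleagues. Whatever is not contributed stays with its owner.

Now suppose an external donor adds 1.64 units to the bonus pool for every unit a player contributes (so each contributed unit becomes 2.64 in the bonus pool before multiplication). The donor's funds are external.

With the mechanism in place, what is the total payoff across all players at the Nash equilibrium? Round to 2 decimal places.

Under the mechanism each unit contributed yields 3.8 × 2.64 / 8 = 1.2540 back to its contributor per unit of net cost, which exceeds 1, making full contribution the dominant choice for everyone.
At the Nash equilibrium everyone contributes 17. Group total payoff = 3.8 × 2.64 × 136 = 1364.35.

1364.35 dollars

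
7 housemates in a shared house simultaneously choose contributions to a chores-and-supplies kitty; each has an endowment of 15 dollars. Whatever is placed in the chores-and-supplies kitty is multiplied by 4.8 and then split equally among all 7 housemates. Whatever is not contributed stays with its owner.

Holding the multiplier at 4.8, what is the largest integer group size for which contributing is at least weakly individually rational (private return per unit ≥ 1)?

Private return per unit is 4.8/(group size), which is ≥ 1 whenever the group size is ≤ 4.8.
The largest such integer is 4.

4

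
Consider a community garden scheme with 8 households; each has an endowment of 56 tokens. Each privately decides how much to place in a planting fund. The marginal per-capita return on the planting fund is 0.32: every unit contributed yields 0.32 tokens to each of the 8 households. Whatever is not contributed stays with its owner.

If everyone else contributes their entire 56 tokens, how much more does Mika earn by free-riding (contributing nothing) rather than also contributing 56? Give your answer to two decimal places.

Switching from a contribution of 56 to 0 lets Mika keep an extra 56 tokens, but lowers the planting fund by 56, which costs Mika their own share of that drop: 0.32 × 56 = 17.92.
Net gain = 56 − 17.92 = 38.08. The private return per contributed unit (0.32) is below 1, so free-riding is indeed the best response regardless of what the others do.

38.08 tokens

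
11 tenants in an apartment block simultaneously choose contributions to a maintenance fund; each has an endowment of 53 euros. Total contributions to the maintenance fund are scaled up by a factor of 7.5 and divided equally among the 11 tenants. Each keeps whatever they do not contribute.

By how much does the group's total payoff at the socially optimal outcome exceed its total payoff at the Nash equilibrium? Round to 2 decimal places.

Each contributed unit returns 7.5/11 = 0.6818 to its contributor — below 1 — so contributing 0 is dominant for every player. At the Nash equilibrium everyone keeps their 53, and the group total is 11 × 53 = 583.
Each contributed unit returns 7.500 to the group as a whole (0.6818 to each of 11 players), which exceeds 1, so the social optimum is full contribution: group total = 7.500 × 583 = 4372.50.
Efficiency loss = 4372.50 − 583 = 3789.50.

3789.50 euros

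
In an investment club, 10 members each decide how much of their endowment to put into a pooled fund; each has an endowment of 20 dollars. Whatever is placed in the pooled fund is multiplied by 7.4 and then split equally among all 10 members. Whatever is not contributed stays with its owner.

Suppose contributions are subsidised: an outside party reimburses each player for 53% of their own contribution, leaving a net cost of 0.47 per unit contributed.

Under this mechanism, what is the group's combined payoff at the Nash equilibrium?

1586.00 dollars

The effective private return per unit is now (7.4/10) / 0.47 = 1.5745 > 1, so every player's dominant strategy flips to full contribution.
So the Nash equilibrium is full contribution by all 10; the group earns 10 × (20 × 0.53 + 7.4 × 20) = 1586.00.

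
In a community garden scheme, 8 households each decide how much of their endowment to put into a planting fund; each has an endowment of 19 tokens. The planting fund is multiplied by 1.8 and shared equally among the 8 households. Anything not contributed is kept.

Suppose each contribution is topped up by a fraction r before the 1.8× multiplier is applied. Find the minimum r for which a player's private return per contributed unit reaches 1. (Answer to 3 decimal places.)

With matching at rate r, one contributed unit becomes (1 + r) in the planting fund and returns 1.8 × (1 + r) / 8 to the contributor.
Setting this equal to 1: 1 + r = 8/1.8 = 4.4444.
So the minimum matching rate is r = 4.4444 − 1 = 3.444.

3.444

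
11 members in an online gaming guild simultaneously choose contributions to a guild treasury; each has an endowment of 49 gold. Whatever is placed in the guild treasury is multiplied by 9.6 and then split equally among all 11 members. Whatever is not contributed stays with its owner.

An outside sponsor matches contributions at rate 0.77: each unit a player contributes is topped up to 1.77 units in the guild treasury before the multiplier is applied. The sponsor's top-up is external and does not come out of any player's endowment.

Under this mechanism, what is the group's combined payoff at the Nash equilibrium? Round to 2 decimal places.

The effective private return per unit is now 9.6 × 1.77 / 11 = 1.5447 > 1, so every player's dominant strategy flips to full contribution.
At the Nash equilibrium everyone contributes 49. Group total payoff = 9.6 × 1.77 × 539 = 9158.69.

9158.69 gold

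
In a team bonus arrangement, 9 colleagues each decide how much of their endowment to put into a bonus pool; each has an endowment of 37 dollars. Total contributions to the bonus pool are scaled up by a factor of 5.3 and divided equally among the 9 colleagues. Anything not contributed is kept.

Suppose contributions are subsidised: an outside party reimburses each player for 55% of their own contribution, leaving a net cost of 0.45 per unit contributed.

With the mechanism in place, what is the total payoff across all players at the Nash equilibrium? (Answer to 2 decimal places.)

The effective private return per unit is now (5.3/9) / 0.45 = 1.3086 > 1, so every player's dominant strategy flips to full contribution.
So the Nash equilibrium is full contribution by all 9; the group earns 9 × (37 × 0.55 + 5.3 × 37) = 1948.05.

1948.05 dollars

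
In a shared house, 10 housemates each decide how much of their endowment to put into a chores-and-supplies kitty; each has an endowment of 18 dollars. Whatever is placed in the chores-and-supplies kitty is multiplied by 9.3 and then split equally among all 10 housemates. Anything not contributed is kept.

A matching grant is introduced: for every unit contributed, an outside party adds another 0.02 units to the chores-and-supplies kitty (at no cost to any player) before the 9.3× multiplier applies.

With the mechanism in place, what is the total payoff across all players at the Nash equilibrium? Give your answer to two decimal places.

180.00 dollars

The effective private return is 9.3 × 1.02 / 10 = 0.9486, which is still under 1, so the mechanism doesn't change anyone's dominant strategy: zero contribution.
At the Nash equilibrium no one contributes; group total payoff = 10 × 18 = 180.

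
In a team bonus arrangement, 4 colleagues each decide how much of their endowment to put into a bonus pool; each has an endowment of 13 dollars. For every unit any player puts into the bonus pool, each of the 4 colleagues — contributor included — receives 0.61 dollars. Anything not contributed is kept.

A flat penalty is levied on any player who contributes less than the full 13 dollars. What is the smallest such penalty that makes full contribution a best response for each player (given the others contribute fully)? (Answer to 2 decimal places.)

Given the others contribute fully, the best deviation is to contribute 0 (any partial contribution still incurs the fine and gives up units whose private return 0.61 is below 1).
Deviating from 13 to 0 saves 13 dollars but forfeits the deviator's share of the drop in the bonus pool: 0.61 × 13 = 7.93.
So the deviation gain is 13 − 7.93 = 5.07, and the fine must be at least 5.07 dollars to wipe it out.

5.07 dollars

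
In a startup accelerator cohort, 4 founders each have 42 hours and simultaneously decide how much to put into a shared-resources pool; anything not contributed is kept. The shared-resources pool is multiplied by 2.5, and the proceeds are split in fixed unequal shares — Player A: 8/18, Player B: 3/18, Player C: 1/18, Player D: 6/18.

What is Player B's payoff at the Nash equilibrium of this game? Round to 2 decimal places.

A player with share s gets back 2.5·s per unit contributed, so full contribution is dominant for anyone with s > 1/2.5 = 0.4000 and zero contribution is dominant for anyone below.
Only Player A (8/18) clears that bar, contributing 42; the remaining 3 contribute 0. Total contributed: 42.
Player B keeps 42 and receives 2.5 × 42 × 3/18 = 17.50 from the shared-resources pool, for a payoff of 59.50.

59.50 hours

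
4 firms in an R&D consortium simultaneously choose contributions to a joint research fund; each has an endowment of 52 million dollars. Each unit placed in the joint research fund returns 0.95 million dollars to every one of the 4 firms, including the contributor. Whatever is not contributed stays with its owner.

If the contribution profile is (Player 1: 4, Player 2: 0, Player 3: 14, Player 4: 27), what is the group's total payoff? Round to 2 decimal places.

334.00 million dollars

Total contributed: 4 + 0 + 14 + 27 = 45; total kept: 4 × 52 − 45 = 163.
The joint research fund pays out 0.95 × 4 × 45 = 171.00 in aggregate.
Group total = 163 + 171.00 = 334.00.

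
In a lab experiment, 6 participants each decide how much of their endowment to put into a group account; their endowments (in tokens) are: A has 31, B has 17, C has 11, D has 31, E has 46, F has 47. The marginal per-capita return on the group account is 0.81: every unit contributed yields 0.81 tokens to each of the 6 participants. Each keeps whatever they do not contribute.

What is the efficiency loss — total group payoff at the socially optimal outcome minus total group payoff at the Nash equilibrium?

The private return per contributed unit is 0.81 < 1 for everyone, so the Nash equilibrium is zero contribution and the group total is Σ E_j = 31 + 17 + 11 + 31 + 46 + 47 = 183.
Each contributed unit returns 4.860 to the group, so the social optimum is full contribution by everyone: group total = 4.860 × 183 = 889.38.
Efficiency loss = (4.860 − 1) × 183 = 706.38.

706.38 tokens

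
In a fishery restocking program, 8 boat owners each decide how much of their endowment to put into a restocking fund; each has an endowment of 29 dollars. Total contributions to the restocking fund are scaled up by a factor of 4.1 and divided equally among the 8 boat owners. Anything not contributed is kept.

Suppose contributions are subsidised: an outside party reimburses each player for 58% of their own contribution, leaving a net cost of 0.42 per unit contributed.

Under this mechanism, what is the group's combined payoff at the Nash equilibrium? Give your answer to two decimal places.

1085.76 dollars

Under the mechanism each unit contributed yields (4.1/8) / 0.42 = 1.2202 back to its contributor per unit of net cost, which exceeds 1, making full contribution the dominant choice for everyone.
At the Nash equilibrium everyone contributes 29. Group total payoff = 8 × (29 × 0.58 + 4.1 × 29) = 1085.76.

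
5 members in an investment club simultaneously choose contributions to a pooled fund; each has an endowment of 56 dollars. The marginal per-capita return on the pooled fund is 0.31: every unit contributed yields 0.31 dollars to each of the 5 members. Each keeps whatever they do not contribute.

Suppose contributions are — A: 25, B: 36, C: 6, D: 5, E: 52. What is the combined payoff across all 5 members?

Total contributed: 25 + 36 + 6 + 5 + 52 = 124; total kept: 5 × 56 − 124 = 156.
The pooled fund pays out 0.31 × 5 × 124 = 192.20 in aggregate.
Group total = 156 + 192.20 = 348.20.

348.20 dollars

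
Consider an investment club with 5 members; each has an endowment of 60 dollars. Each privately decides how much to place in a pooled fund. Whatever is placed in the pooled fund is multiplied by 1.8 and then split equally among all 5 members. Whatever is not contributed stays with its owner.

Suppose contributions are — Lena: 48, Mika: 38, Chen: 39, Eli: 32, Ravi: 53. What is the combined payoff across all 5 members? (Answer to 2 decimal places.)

468.00 dollars

Total contributed: 48 + 38 + 39 + 32 + 53 = 210; total kept: 5 × 60 − 210 = 90.
The pooled fund pays out 1.8 × 210 = 378.00 in aggregate.
Group total = 90 + 378.00 = 468.00.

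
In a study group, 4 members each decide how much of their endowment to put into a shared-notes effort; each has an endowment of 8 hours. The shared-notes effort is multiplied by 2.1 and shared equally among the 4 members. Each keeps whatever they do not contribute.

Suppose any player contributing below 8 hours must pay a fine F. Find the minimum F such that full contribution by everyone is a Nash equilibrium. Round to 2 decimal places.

Given the others contribute fully, the best deviation is to contribute 0 (any partial contribution still incurs the fine and gives up units whose private return 0.5250 is below 1).
Deviating from 8 to 0 saves 8 hours but forfeits the deviator's share of the drop in the shared-notes effort: 2.1/4 × 8 = 4.20.
So the deviation gain is 8 − 4.20 = 3.80, and the fine must be at least 3.80 hours to wipe it out.

3.80 hours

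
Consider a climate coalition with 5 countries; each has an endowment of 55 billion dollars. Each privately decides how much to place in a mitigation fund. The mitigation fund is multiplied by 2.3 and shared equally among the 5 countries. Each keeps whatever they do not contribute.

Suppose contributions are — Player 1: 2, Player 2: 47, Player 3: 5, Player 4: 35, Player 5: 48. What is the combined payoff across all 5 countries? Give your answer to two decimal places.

453.10 billion dollars

Total contributed: 2 + 47 + 5 + 35 + 48 = 137; total kept: 5 × 55 − 137 = 138.
The mitigation fund pays out 2.3 × 137 = 315.10 in aggregate.
Group total = 138 + 315.10 = 453.10.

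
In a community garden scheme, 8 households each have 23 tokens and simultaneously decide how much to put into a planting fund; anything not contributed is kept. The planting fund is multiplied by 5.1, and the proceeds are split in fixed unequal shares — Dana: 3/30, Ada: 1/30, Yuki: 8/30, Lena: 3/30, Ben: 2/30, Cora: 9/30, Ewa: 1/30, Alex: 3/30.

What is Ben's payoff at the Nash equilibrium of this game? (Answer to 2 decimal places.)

38.64 tokens

For player j, contributing a unit is worthwhile iff 5.1 × (j's share) ≥ 1, i.e. iff j's share is at least 0.1961.
The shares above 0.1961 belong to Yuki and Cora, contributing 23 each; the remaining 6 contribute 0. Total contributed: 46.
Ben keeps 23 and receives 5.1 × 46 × 2/30 = 15.64 from the planting fund, for a payoff of 38.64.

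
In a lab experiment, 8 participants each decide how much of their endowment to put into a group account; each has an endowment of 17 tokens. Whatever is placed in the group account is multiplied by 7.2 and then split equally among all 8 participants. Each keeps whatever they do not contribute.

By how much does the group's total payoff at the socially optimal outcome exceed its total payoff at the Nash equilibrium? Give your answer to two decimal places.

Each contributed unit returns 7.2/8 = 0.9000 to its contributor — below 1 — so contributing 0 is dominant for every player. At the Nash equilibrium everyone keeps their 17, and the group total is 8 × 17 = 136.
Each contributed unit returns 7.200 to the group as a whole (0.9000 to each of 8 players), which exceeds 1, so the social optimum is full contribution: group total = 7.200 × 136 = 979.20.
Efficiency loss = 979.20 − 136 = 843.20.

843.20 tokens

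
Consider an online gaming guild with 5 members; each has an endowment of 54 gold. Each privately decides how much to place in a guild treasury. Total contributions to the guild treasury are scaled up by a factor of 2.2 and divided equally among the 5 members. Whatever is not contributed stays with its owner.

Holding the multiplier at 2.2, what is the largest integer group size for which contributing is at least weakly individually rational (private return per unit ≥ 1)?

Private return per unit is 2.2/(group size), which is ≥ 1 whenever the group size is ≤ 2.2.
The largest such integer is 2.

2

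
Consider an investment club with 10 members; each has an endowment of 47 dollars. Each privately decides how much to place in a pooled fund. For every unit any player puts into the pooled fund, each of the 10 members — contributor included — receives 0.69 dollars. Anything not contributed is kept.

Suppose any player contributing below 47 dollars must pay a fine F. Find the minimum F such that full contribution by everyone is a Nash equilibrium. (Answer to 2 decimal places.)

14.57 dollars

Given the others contribute fully, the best deviation is to contribute 0 (any partial contribution still incurs the fine and gives up units whose private return 0.69 is below 1).
Deviating from 47 to 0 saves 47 dollars but forfeits the deviator's share of the drop in the pooled fund: 0.69 × 47 = 32.43.
So the deviation gain is 47 − 32.43 = 14.57, and the fine must be at least 14.57 dollars to wipe it out.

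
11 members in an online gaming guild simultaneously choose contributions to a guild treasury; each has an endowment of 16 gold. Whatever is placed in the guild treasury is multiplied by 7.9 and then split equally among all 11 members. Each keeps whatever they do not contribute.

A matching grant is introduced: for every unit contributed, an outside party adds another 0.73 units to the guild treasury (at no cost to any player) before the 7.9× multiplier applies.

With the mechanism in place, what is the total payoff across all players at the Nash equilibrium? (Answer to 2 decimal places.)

Under the mechanism each unit contributed yields 7.9 × 1.73 / 11 = 1.2425 back to its contributor per unit of net cost, which exceeds 1, making full contribution the dominant choice for everyone.
So the Nash equilibrium is full contribution by all 11; the group earns 7.9 × 1.73 × 176 = 2405.39.

2405.39 gold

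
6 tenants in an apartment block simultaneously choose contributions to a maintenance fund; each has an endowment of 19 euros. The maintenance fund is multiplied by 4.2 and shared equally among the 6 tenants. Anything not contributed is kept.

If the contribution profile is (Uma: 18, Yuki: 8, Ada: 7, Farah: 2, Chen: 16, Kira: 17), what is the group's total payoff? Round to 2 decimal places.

331.60 euros

Total contributed: 18 + 8 + 7 + 2 + 16 + 17 = 68; total kept: 6 × 19 − 68 = 46.
The maintenance fund pays out 4.2 × 68 = 285.60 in aggregate.
Group total = 46 + 285.60 = 331.60.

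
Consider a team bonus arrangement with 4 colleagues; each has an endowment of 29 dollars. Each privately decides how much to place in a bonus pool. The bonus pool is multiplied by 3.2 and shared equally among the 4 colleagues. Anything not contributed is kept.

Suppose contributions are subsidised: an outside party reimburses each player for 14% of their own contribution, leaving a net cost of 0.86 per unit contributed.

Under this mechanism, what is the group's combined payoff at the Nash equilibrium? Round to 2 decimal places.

The effective private return is (3.2/4) / 0.86 = 0.9302, which is still under 1, so the mechanism doesn't change anyone's dominant strategy: zero contribution.
Everyone keeps their endowment and the group total is 4 × 29 = 116.

116.00 dollars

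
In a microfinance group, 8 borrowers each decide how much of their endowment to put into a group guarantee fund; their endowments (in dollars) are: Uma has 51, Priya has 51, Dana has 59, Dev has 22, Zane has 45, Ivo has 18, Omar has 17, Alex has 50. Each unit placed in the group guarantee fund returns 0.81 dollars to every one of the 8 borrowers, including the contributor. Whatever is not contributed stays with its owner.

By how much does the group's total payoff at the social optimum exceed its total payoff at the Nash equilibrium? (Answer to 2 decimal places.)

The private return per contributed unit is 0.81 < 1 for everyone, so the Nash equilibrium is zero contribution and the group total is Σ E_j = 51 + 51 + 59 + 22 + 45 + 18 + 17 + 50 = 313.
Each contributed unit returns 6.480 to the group, so the social optimum is full contribution by everyone: group total = 6.480 × 313 = 2028.24.
Efficiency loss = (6.480 − 1) × 313 = 1715.24.

1715.24 dollars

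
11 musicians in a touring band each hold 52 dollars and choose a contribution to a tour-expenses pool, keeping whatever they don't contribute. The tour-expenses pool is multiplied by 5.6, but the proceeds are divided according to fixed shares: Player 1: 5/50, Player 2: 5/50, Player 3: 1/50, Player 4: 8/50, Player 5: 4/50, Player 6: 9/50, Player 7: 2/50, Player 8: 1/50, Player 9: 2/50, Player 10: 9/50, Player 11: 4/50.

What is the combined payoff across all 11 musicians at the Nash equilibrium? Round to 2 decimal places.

1050.40 dollars

A player with share s gets back 5.6·s per unit contributed, so full contribution is dominant for anyone with s > 1/5.6 = 0.1786 and zero contribution is dominant for anyone below.
The shares above 0.1786 belong to Player 6 and Player 10, contributing 52 each; the remaining 9 contribute 0. Total contributed: 104.
The tour-expenses pool pays out 5.6 × 104 = 582.40 in total (split across the unequal shares, but the aggregate is all that matters for the group sum).
The 9 free-riders keep 52 each, adding 468. Group total = 468 + 582.40 = 1050.40.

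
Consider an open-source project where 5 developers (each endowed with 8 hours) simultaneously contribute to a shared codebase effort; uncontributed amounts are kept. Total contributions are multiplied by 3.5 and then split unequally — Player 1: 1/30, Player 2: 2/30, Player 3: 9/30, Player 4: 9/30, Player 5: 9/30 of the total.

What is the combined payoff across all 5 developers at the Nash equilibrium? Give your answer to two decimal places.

Each unit j contributes comes back to j as 3.5 × (j's share), so j prefers to contribute only if that share exceeds 1/3.5 = 0.2857; otherwise keeping the unit dominates.
The shares above 0.2857 belong to Player 3, Player 4 and Player 5, contributing 8 each; the remaining 2 contribute 0. Total contributed: 24.
The shared codebase effort pays out 3.5 × 24 = 84.00 in total (split across the unequal shares, but the aggregate is all that matters for the group sum).
The 2 free-riders keep 8 each, adding 16. Group total = 16 + 84.00 = 100.00.

100.00 hours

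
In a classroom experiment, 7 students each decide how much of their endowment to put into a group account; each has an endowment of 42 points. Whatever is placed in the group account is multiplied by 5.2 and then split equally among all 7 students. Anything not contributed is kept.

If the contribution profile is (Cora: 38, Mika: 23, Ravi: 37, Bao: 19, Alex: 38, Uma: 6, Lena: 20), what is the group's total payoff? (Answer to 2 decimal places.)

Total contributed: 38 + 23 + 37 + 19 + 38 + 6 + 20 = 181; total kept: 7 × 42 − 181 = 113.
The group account pays out 5.2 × 181 = 941.20 in aggregate.
Group total = 113 + 941.20 = 1054.20.

1054.20 points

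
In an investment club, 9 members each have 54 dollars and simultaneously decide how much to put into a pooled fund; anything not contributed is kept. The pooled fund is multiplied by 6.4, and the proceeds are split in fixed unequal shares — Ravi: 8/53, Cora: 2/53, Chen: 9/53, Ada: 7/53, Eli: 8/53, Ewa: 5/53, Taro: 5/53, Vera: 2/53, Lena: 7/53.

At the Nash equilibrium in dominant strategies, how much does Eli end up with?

106.17 dollars

Each unit j contributes comes back to j as 6.4 × (j's share), so j prefers to contribute only if that share exceeds 1/6.4 = 0.1563; otherwise keeping the unit dominates.
The only share above 0.1563 is Chen's 9/53, contributing 54; the remaining 8 contribute 0. Total contributed: 54.
Eli keeps 54 and receives 6.4 × 54 × 8/53 = 52.17 from the pooled fund, for a payoff of 106.17.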